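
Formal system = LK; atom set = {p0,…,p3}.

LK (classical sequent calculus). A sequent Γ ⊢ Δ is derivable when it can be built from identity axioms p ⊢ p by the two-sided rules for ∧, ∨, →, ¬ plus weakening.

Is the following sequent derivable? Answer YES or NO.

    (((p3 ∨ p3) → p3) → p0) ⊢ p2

Truth-table refutation:
  v=0000: Γ:[(((p3 ∨ p3) → p3) → p0)=F] Δ:[p2=F] refutes=False
  v=0001: Γ:[(((p3 ∨ p3) → p3) → p0)=F] Δ:[p2=F] refutes=False
  v=0010: Γ:[(((p3 ∨ p3) → p3) → p0)=F] Δ:[p2=T] refutes=False
  v=0011: Γ:[(((p3 ∨ p3) → p3) → p0)=F] Δ:[p2=T] refutes=False
  v=0100: Γ:[(((p3 ∨ p3) → p3) → p0)=F] Δ:[p2=F] refutes=False
  v=0101: Γ:[(((p3 ∨ p3) → p3) → p0)=F] Δ:[p2=F] refutes=False
  v=0110: Γ:[(((p3 ∨ p3) → p3) → p0)=F] Δ:[p2=T] refutes=False
  v=0111: Γ:[(((p3 ∨ p3) → p3) → p0)=F] Δ:[p2=T] refutes=False
  v=1000: Γ:[(((p3 ∨ p3) → p3) → p0)=T] Δ:[p2=F] refutes=True  ← countermodel

Result: NO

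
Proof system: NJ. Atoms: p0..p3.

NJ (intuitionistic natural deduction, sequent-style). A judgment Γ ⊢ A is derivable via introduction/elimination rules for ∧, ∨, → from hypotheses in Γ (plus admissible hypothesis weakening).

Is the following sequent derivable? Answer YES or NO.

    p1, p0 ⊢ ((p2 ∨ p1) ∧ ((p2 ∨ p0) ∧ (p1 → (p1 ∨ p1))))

Derivation (root first):
[∧I] p1, p0 ⊢ ((p2 ∨ p1) ∧ ((p2 ∨ p0) ∧ (p1 → (p1 ∨ p1))))
  [∨I₂] p1 ⊢ (p2 ∨ p1)
    [Ax] p1 ⊢ p1
  [∧I] p0 ⊢ ((p2 ∨ p0) ∧ (p1 → (p1 ∨ p1)))
    [∨I₂] p0 ⊢ (p2 ∨ p0)
      [Ax] p0 ⊢ p0
    [→I]  ⊢ (p1 → (p1 ∨ p1))
      [∨I₁] p1 ⊢ (p1 ∨ p1)
        [Ax] p1 ⊢ p1

Result: YES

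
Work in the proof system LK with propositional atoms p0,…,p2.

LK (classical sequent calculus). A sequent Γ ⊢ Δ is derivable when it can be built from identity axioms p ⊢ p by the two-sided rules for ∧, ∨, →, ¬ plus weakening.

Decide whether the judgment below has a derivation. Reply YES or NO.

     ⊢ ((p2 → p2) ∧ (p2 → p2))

Derivation trace:
[∧R]  ⊢ ((p2 → p2) ∧ (p2 → p2))
  [→R]  ⊢ (p2 → p2)
    [Ax] p2 ⊢ p2
  [→R]  ⊢ (p2 → p2)
    [Ax] p2 ⊢ p2

Result: YES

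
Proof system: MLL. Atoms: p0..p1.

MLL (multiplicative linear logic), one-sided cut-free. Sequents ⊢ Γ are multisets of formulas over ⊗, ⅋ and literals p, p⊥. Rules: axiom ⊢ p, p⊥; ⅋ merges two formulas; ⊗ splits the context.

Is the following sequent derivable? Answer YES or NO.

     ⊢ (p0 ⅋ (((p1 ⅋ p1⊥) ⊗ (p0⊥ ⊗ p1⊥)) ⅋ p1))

Derivation (root first):
[⅋]  ⊢ (p0 ⅋ (((p1 ⅋ p1⊥) ⊗ (p0⊥ ⊗ p1⊥)) ⅋ p1))
  [⅋]  ⊢ p0, (((p1 ⅋ p1⊥) ⊗ (p0⊥ ⊗ p1⊥)) ⅋ p1)
    [⊗]  ⊢ p0, p1, ((p1 ⅋ p1⊥) ⊗ (p0⊥ ⊗ p1⊥))
      [⅋]  ⊢ (p1 ⅋ p1⊥)
        [Ax]  ⊢ p1, p1⊥
      [⊗]  ⊢ p0, p1, (p0⊥ ⊗ p1⊥)
        [Ax]  ⊢ p0, p0⊥
        [Ax]  ⊢ p1, p1⊥

Result: YES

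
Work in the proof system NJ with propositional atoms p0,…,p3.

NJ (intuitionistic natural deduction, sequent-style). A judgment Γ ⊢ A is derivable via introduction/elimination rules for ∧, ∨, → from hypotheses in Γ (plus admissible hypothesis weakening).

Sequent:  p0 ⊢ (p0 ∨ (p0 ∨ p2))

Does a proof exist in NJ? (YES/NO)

Derivation trace:
[∨I₂] p0 ⊢ (p0 ∨ (p0 ∨ p2))
  [∨I₁] p0 ⊢ (p0 ∨ p2)
    [Ax] p0 ⊢ p0

Result: YES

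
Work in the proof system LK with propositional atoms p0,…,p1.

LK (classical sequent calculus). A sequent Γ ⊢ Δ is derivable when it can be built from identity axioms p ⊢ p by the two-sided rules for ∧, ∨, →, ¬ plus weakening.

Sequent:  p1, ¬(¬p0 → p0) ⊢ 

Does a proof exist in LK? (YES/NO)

Truth-table refutation:
  v=00: Γ:[p1=F, ¬(¬p0 → p0)=T] Δ:[] refutes=False
  v=01: Γ:[p1=T, ¬(¬p0 → p0)=T] Δ:[] refutes=True  ← countermodel

Result: NO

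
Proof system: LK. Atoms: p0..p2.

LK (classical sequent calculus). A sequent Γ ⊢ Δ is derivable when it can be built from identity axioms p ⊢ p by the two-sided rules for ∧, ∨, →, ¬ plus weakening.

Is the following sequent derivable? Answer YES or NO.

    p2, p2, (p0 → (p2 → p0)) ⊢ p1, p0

Search for a countermodel by truth-table:
  v=000: Γ:[p2=F, p2=F, (p0 → (p2 → p0))=T] Δ:[p1=F, p0=F] refutes=False
  v=001: Γ:[p2=T, p2=T, (p0 → (p2 → p0))=T] Δ:[p1=F, p0=F] refutes=True  ← countermodel

Result: NO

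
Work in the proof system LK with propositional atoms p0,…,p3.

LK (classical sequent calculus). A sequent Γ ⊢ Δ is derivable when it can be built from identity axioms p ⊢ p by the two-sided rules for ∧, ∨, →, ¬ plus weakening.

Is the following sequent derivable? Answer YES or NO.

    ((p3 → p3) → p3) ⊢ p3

Derivation trace:
[→L] ((p3 → p3) → p3) ⊢ p3
  [→R]  ⊢ (p3 → p3)
    [Ax] p3 ⊢ p3
  [Ax] p3 ⊢ p3

Result: YES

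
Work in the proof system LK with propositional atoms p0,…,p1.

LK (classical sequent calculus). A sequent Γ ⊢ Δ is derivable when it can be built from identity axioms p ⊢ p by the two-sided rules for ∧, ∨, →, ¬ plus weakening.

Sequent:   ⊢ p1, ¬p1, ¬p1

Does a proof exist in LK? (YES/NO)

Derivation (root first):
[¬R]  ⊢ p1, ¬p1, ¬p1
  [WL] p1 ⊢ p1, ¬p1
    [¬R]  ⊢ p1, ¬p1
      [Ax] p1 ⊢ p1

Result: YES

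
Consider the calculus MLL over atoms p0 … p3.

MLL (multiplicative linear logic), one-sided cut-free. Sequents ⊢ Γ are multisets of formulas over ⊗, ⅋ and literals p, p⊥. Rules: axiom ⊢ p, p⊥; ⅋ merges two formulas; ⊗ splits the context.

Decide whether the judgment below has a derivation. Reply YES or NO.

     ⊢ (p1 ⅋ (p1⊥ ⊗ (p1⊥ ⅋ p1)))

Proof tree:
[⅋]  ⊢ (p1 ⅋ (p1⊥ ⊗ (p1⊥ ⅋ p1)))
  [⊗]  ⊢ p1, (p1⊥ ⊗ (p1⊥ ⅋ p1))
    [Ax]  ⊢ p1, p1⊥
    [⅋]  ⊢ (p1⊥ ⅋ p1)
      [Ax]  ⊢ p1, p1⊥

Result: YES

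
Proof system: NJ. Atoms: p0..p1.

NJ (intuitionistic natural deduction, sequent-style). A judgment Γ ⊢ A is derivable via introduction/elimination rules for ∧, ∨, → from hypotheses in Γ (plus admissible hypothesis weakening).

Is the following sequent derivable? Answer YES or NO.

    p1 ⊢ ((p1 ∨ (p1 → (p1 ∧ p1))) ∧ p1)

Derivation (root first):
[∧I] p1 ⊢ ((p1 ∨ (p1 → (p1 ∧ p1))) ∧ p1)
  [∨I₂]  ⊢ (p1 ∨ (p1 → (p1 ∧ p1)))
    [→I]  ⊢ (p1 → (p1 ∧ p1))
      [∧I] p1 ⊢ (p1 ∧ p1)
        [Ax] p1 ⊢ p1
        [Ax] p1 ⊢ p1
  [Ax] p1 ⊢ p1

Result: YES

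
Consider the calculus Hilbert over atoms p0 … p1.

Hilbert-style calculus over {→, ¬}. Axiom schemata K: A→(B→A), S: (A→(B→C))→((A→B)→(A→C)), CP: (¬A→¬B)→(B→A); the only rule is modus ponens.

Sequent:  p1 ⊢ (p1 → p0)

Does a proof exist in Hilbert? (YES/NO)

Search for a countermodel by truth-table:
  v=00: Γ:[p1=F] Δ:[(p1 → p0)=T] refutes=False
  v=01: Γ:[p1=T] Δ:[(p1 → p0)=F] refutes=True  ← countermodel

Result: NO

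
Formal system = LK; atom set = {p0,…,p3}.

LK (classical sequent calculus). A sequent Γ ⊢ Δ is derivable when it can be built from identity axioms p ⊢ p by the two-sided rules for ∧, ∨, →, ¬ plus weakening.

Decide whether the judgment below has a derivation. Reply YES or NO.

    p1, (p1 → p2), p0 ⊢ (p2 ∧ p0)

Derivation trace:
[∧R] p1, (p1 → p2), p0 ⊢ (p2 ∧ p0)
  [→L] p1, (p1 → p2) ⊢ p2
    [Ax] p1 ⊢ p1
    [Ax] p2 ⊢ p2
  [Ax] p0 ⊢ p0

Result: YES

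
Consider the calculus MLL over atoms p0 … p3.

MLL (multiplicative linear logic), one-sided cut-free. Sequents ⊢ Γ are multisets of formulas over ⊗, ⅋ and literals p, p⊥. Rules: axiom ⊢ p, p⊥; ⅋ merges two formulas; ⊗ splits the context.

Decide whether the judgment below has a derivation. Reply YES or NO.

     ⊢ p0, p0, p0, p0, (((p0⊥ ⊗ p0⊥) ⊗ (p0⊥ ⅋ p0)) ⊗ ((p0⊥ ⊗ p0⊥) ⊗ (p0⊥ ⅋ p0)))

Derivation trace:
[⊗]  ⊢ p0, p0, p0, p0, (((p0⊥ ⊗ p0⊥) ⊗ (p0⊥ ⅋ p0)) ⊗ ((p0⊥ ⊗ p0⊥) ⊗ (p0⊥ ⅋ p0)))
  [⊗]  ⊢ p0, p0, ((p0⊥ ⊗ p0⊥) ⊗ (p0⊥ ⅋ p0))
    [⊗]  ⊢ p0, p0, (p0⊥ ⊗ p0⊥)
      [Ax]  ⊢ p0, p0⊥
      [Ax]  ⊢ p0, p0⊥
    [⅋]  ⊢ (p0⊥ ⅋ p0)
      [Ax]  ⊢ p0, p0⊥
  [⊗]  ⊢ p0, p0, ((p0⊥ ⊗ p0⊥) ⊗ (p0⊥ ⅋ p0))
    [⊗]  ⊢ p0, p0, (p0⊥ ⊗ p0⊥)
      [Ax]  ⊢ p0, p0⊥
      [Ax]  ⊢ p0, p0⊥
    [⅋]  ⊢ (p0⊥ ⅋ p0)
      [Ax]  ⊢ p0, p0⊥

Result: YES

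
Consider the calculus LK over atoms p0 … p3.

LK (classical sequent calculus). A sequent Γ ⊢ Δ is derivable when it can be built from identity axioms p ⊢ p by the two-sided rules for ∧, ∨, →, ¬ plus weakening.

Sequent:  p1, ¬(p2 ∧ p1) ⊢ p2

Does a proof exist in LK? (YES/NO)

Search for a countermodel by truth-table:
  v=0000: Γ:[p1=F, ¬(p2 ∧ p1)=T] Δ:[p2=F] refutes=False
  v=0001: Γ:[p1=F, ¬(p2 ∧ p1)=T] Δ:[p2=F] refutes=False
  v=0010: Γ:[p1=F, ¬(p2 ∧ p1)=T] Δ:[p2=T] refutes=False
  v=0011: Γ:[p1=F, ¬(p2 ∧ p1)=T] Δ:[p2=T] refutes=False
  v=0100: Γ:[p1=T, ¬(p2 ∧ p1)=T] Δ:[p2=F] refutes=True  ← countermodel

Result: NO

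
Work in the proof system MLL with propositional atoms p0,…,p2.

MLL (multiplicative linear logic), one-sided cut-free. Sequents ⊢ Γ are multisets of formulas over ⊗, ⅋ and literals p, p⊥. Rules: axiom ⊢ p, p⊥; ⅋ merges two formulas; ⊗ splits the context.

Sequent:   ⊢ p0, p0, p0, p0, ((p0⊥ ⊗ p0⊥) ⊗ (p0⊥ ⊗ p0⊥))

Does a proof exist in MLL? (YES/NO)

Derivation trace:
[⊗]  ⊢ p0, p0, p0, p0, ((p0⊥ ⊗ p0⊥) ⊗ (p0⊥ ⊗ p0⊥))
  [⊗]  ⊢ p0, p0, (p0⊥ ⊗ p0⊥)
    [Ax]  ⊢ p0, p0⊥
    [Ax]  ⊢ p0, p0⊥
  [⊗]  ⊢ p0, p0, (p0⊥ ⊗ p0⊥)
    [Ax]  ⊢ p0, p0⊥
    [Ax]  ⊢ p0, p0⊥

Result: YES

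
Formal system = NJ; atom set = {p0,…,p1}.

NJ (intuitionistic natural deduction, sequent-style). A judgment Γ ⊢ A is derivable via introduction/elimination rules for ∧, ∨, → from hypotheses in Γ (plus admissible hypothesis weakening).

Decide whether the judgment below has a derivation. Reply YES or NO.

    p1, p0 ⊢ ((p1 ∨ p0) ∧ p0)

Derivation (root first):
[∧I] p1, p0 ⊢ ((p1 ∨ p0) ∧ p0)
  [∨I₁] p1 ⊢ (p1 ∨ p0)
    [Ax] p1 ⊢ p1
  [Ax] p0 ⊢ p0

Result: YES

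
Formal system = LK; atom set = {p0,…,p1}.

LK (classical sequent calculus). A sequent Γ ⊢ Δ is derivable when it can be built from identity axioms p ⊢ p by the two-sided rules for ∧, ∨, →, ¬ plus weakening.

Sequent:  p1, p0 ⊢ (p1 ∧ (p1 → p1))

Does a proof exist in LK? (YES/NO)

Derivation trace:
[∧R] p1, p0 ⊢ (p1 ∧ (p1 → p1))
  [WL] p1, p0 ⊢ p1
    [Ax] p1 ⊢ p1
  [→R]  ⊢ (p1 → p1)
    [Ax] p1 ⊢ p1

Result: YES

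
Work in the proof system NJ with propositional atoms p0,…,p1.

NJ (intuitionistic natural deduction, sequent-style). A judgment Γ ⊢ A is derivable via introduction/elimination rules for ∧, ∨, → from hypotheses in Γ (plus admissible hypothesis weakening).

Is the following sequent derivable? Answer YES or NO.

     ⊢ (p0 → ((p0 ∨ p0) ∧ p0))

Proof tree:
[→I]  ⊢ (p0 → ((p0 ∨ p0) ∧ p0))
  [∧I] p0 ⊢ ((p0 ∨ p0) ∧ p0)
    [∨I₁] p0 ⊢ (p0 ∨ p0)
      [Ax] p0 ⊢ p0
    [Ax] p0 ⊢ p0

Result: YES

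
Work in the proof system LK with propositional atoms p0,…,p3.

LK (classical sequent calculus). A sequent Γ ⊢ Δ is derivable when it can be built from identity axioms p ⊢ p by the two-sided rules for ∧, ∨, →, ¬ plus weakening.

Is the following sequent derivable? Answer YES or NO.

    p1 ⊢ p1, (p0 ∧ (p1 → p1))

Derivation (root first):
[∧R] p1 ⊢ p1, (p0 ∧ (p1 → p1))
  [WR] p1 ⊢ p1, p0
    [Ax] p1 ⊢ p1
  [→R]  ⊢ (p1 → p1)
    [Ax] p1 ⊢ p1

Result: YES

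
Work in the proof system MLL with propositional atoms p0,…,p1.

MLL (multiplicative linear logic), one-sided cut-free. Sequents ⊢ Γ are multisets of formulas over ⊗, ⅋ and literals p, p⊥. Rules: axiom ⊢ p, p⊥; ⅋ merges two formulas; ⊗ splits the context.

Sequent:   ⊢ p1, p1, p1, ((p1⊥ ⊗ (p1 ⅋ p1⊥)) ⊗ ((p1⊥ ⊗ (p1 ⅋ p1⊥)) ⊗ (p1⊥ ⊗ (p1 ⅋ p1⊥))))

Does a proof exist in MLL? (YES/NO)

Derivation (root first):
[⊗]  ⊢ p1, p1, p1, ((p1⊥ ⊗ (p1 ⅋ p1⊥)) ⊗ ((p1⊥ ⊗ (p1 ⅋ p1⊥)) ⊗ (p1⊥ ⊗ (p1 ⅋ p1⊥))))
  [⊗]  ⊢ p1, (p1⊥ ⊗ (p1 ⅋ p1⊥))
    [Ax]  ⊢ p1, p1⊥
    [⅋]  ⊢ (p1 ⅋ p1⊥)
      [Ax]  ⊢ p1, p1⊥
  [⊗]  ⊢ p1, p1, ((p1⊥ ⊗ (p1 ⅋ p1⊥)) ⊗ (p1⊥ ⊗ (p1 ⅋ p1⊥)))
    [⊗]  ⊢ p1, (p1⊥ ⊗ (p1 ⅋ p1⊥))
      [Ax]  ⊢ p1, p1⊥
      [⅋]  ⊢ (p1 ⅋ p1⊥)
        [Ax]  ⊢ p1, p1⊥
    [⊗]  ⊢ p1, (p1⊥ ⊗ (p1 ⅋ p1⊥))
      [Ax]  ⊢ p1, p1⊥
      [⅋]  ⊢ (p1 ⅋ p1⊥)
        [Ax]  ⊢ p1, p1⊥

Result: YES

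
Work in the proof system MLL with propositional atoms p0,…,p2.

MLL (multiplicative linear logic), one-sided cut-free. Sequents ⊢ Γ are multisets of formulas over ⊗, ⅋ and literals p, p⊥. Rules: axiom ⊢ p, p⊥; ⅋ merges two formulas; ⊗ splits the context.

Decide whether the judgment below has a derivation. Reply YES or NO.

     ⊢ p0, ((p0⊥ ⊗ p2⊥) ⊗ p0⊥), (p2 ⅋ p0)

Derivation trace:
[⅋]  ⊢ p0, ((p0⊥ ⊗ p2⊥) ⊗ p0⊥), (p2 ⅋ p0)
  [⊗]  ⊢ p0, p2, p0, ((p0⊥ ⊗ p2⊥) ⊗ p0⊥)
    [⊗]  ⊢ p0, p2, (p0⊥ ⊗ p2⊥)
      [Ax]  ⊢ p0, p0⊥
      [Ax]  ⊢ p2, p2⊥
    [Ax]  ⊢ p0, p0⊥

Result: YES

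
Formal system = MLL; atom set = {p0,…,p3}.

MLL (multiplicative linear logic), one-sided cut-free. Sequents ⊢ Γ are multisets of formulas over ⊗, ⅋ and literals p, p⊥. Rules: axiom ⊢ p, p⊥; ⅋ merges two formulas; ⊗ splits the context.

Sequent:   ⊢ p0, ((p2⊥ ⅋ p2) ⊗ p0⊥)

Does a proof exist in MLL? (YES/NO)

Derivation trace:
[⊗]  ⊢ p0, ((p2⊥ ⅋ p2) ⊗ p0⊥)
  [⅋]  ⊢ (p2⊥ ⅋ p2)
    [Ax]  ⊢ p2, p2⊥
  [Ax]  ⊢ p0, p0⊥

Result: YES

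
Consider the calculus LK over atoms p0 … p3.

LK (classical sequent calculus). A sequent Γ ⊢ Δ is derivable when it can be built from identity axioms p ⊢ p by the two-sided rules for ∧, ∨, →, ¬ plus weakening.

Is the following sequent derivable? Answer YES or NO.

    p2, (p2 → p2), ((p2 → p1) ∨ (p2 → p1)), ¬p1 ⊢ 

Proof tree:
[¬L] p2, (p2 → p2), ((p2 → p1) ∨ (p2 → p1)), ¬p1 ⊢ 
  [∨L] p2, (p2 → p2), ((p2 → p1) ∨ (p2 → p1)) ⊢ p1
    [→L] p2, (p2 → p2), (p2 → p1) ⊢ p1
      [→L] p2, (p2 → p2) ⊢ p2
        [Ax] p2 ⊢ p2
        [Ax] p2 ⊢ p2
      [Ax] p1 ⊢ p1
    [→L] p2, (p2 → p2), (p2 → p1) ⊢ p1
      [→L] p2, (p2 → p2) ⊢ p2
        [Ax] p2 ⊢ p2
        [Ax] p2 ⊢ p2
      [Ax] p1 ⊢ p1

Result: YES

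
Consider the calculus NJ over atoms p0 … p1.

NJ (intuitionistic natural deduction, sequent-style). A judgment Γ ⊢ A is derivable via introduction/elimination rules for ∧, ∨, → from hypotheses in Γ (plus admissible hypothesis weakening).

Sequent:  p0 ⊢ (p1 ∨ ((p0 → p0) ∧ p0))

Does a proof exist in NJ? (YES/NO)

Derivation (root first):
[∨I₂] p0 ⊢ (p1 ∨ ((p0 → p0) ∧ p0))
  [∧I] p0 ⊢ ((p0 → p0) ∧ p0)
    [→I]  ⊢ (p0 → p0)
      [Ax] p0 ⊢ p0
    [Ax] p0 ⊢ p0

Result: YES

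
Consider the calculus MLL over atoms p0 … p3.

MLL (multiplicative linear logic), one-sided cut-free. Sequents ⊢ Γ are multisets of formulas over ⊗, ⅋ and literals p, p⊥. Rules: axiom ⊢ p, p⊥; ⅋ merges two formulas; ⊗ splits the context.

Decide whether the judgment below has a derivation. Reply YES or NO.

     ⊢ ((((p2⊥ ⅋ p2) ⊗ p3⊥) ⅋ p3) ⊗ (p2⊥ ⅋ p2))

Derivation trace:
[⊗]  ⊢ ((((p2⊥ ⅋ p2) ⊗ p3⊥) ⅋ p3) ⊗ (p2⊥ ⅋ p2))
  [⅋]  ⊢ (((p2⊥ ⅋ p2) ⊗ p3⊥) ⅋ p3)
    [⊗]  ⊢ p3, ((p2⊥ ⅋ p2) ⊗ p3⊥)
      [⅋]  ⊢ (p2⊥ ⅋ p2)
        [Ax]  ⊢ p2, p2⊥
      [Ax]  ⊢ p3, p3⊥
  [⅋]  ⊢ (p2⊥ ⅋ p2)
    [Ax]  ⊢ p2, p2⊥

Result: YES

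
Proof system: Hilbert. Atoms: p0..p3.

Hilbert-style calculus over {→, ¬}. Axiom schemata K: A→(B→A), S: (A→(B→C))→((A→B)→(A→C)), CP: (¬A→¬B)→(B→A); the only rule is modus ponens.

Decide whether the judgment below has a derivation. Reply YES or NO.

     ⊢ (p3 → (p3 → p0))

Truth-table refutation:
  v=0000: Γ:[] Δ:[(p3 → (p3 → p0))=T] refutes=False
  v=0001: Γ:[] Δ:[(p3 → (p3 → p0))=F] refutes=True  ← countermodel

Result: NO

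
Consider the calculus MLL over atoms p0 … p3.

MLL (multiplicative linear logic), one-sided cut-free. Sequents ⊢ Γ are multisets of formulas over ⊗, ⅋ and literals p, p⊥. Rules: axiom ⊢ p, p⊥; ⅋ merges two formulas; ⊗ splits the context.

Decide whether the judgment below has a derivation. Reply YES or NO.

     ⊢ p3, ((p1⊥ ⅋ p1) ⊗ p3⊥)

Proof tree:
[⊗]  ⊢ p3, ((p1⊥ ⅋ p1) ⊗ p3⊥)
  [⅋]  ⊢ (p1⊥ ⅋ p1)
    [Ax]  ⊢ p1, p1⊥
  [Ax]  ⊢ p3, p3⊥

Result: YES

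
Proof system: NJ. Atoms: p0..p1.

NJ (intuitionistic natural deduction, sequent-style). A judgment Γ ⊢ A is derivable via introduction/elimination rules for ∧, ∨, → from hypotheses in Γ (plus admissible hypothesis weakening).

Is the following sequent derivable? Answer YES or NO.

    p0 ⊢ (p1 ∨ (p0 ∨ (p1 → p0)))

Derivation trace:
[∨I₂] p0 ⊢ (p1 ∨ (p0 ∨ (p1 → p0)))
  [∨I₂] p0 ⊢ (p0 ∨ (p1 → p0))
    [→I] p0 ⊢ (p1 → p0)
      [Wk] p0, p1 ⊢ p0
        [Ax] p0 ⊢ p0

Result: YES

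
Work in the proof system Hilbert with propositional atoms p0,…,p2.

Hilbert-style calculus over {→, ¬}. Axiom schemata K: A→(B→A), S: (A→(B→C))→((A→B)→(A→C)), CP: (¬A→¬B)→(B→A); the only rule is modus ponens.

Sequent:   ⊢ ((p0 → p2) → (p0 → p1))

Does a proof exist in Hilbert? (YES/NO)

Enumerate valuations to refute Γ ⊢ Δ:
  v=000: Γ:[] Δ:[((p0 → p2) → (p0 → p1))=T] refutes=False
  v=001: Γ:[] Δ:[((p0 → p2) → (p0 → p1))=T] refutes=False
  v=010: Γ:[] Δ:[((p0 → p2) → (p0 → p1))=T] refutes=False
  v=011: Γ:[] Δ:[((p0 → p2) → (p0 → p1))=T] refutes=False
  v=100: Γ:[] Δ:[((p0 → p2) → (p0 → p1))=T] refutes=False
  v=101: Γ:[] Δ:[((p0 → p2) → (p0 → p1))=F] refutes=True  ← countermodel

Result: NO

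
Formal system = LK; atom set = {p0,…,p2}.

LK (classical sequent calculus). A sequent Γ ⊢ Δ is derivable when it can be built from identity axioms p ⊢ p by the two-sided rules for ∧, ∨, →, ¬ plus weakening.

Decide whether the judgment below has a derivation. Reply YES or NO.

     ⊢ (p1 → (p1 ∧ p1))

Proof tree:
[→R]  ⊢ (p1 → (p1 ∧ p1))
  [∧R] p1 ⊢ (p1 ∧ p1)
    [Ax] p1 ⊢ p1
    [Ax] p1 ⊢ p1

Result: YES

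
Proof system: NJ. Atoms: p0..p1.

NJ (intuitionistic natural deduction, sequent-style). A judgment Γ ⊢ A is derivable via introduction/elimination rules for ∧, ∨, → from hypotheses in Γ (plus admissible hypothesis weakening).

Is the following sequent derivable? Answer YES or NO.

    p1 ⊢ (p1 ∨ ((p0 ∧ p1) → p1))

Derivation (root first):
[∨I₂] p1 ⊢ (p1 ∨ ((p0 ∧ p1) → p1))
  [→I] p1 ⊢ ((p0 ∧ p1) → p1)
    [Wk] p1, (p0 ∧ p1) ⊢ p1
      [Ax] p1 ⊢ p1

Result: YES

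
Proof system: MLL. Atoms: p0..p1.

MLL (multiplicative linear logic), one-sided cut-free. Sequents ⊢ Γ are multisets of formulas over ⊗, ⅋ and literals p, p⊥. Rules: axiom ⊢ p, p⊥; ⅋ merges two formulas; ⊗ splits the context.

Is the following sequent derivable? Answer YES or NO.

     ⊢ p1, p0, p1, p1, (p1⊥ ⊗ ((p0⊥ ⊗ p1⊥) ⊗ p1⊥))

Derivation (root first):
[⊗]  ⊢ p1, p0, p1, p1, (p1⊥ ⊗ ((p0⊥ ⊗ p1⊥) ⊗ p1⊥))
  [Ax]  ⊢ p1, p1⊥
  [⊗]  ⊢ p0, p1, p1, ((p0⊥ ⊗ p1⊥) ⊗ p1⊥)
    [⊗]  ⊢ p0, p1, (p0⊥ ⊗ p1⊥)
      [Ax]  ⊢ p0, p0⊥
      [Ax]  ⊢ p1, p1⊥
    [Ax]  ⊢ p1, p1⊥

Result: YES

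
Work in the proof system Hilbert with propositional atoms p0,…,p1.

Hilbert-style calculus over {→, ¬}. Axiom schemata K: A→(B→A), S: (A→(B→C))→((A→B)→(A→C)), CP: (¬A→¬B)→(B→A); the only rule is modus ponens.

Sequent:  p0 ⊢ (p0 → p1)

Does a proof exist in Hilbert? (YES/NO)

Truth-table refutation:
  v=00: Γ:[p0=F] Δ:[(p0 → p1)=T] refutes=False
  v=01: Γ:[p0=F] Δ:[(p0 → p1)=T] refutes=False
  v=10: Γ:[p0=T] Δ:[(p0 → p1)=F] refutes=True  ← countermodel

Result: NO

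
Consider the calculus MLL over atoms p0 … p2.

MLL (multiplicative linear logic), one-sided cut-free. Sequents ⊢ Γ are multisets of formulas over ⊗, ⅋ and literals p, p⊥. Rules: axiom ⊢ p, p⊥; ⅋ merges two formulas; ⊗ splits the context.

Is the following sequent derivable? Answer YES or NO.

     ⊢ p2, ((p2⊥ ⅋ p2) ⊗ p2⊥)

Proof tree:
[⊗]  ⊢ p2, ((p2⊥ ⅋ p2) ⊗ p2⊥)
  [⅋]  ⊢ (p2⊥ ⅋ p2)
    [Ax]  ⊢ p2, p2⊥
  [Ax]  ⊢ p2, p2⊥

Result: YES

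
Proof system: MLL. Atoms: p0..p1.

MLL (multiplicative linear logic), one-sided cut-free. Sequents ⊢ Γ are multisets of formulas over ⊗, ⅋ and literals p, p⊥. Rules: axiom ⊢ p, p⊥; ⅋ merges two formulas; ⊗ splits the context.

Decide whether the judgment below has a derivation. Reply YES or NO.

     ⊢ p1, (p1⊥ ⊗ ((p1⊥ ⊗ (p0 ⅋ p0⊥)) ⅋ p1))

Derivation trace:
[⊗]  ⊢ p1, (p1⊥ ⊗ ((p1⊥ ⊗ (p0 ⅋ p0⊥)) ⅋ p1))
  [Ax]  ⊢ p1, p1⊥
  [⅋]  ⊢ ((p1⊥ ⊗ (p0 ⅋ p0⊥)) ⅋ p1)
    [⊗]  ⊢ p1, (p1⊥ ⊗ (p0 ⅋ p0⊥))
      [Ax]  ⊢ p1, p1⊥
      [⅋]  ⊢ (p0 ⅋ p0⊥)
        [Ax]  ⊢ p0, p0⊥

Result: YES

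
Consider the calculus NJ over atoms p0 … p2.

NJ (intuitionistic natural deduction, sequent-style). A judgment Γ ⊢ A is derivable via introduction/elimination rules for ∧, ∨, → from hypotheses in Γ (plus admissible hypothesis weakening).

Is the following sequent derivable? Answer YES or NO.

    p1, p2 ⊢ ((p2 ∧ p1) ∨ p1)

Derivation trace:
[∨I₁] p1, p2 ⊢ ((p2 ∧ p1) ∨ p1)
  [∧I] p1, p2 ⊢ (p2 ∧ p1)
    [Ax] p2 ⊢ p2
    [Ax] p1 ⊢ p1

Result: YES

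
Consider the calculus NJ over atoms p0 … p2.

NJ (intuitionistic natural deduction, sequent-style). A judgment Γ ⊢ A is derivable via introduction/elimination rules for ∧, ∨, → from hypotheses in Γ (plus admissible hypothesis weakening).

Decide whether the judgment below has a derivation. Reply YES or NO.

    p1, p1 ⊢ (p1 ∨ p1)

Proof tree:
[Wk] p1, p1 ⊢ (p1 ∨ p1)
  [∨I₂] p1 ⊢ (p1 ∨ p1)
    [Ax] p1 ⊢ p1

Result: YES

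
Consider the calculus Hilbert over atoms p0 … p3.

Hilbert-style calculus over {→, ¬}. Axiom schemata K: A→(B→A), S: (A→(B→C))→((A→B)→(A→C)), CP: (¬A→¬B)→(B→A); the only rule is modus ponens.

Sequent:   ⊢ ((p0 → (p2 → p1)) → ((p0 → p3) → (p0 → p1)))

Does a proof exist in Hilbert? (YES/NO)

Truth-table refutation:
  v=0000: Γ:[] Δ:[((p0 → (p2 → p1)) → ((p0 → p3) → (p0 → p1)))=T] refutes=False
  v=0001: Γ:[] Δ:[((p0 → (p2 → p1)) → ((p0 → p3) → (p0 → p1)))=T] refutes=False
  v=0010: Γ:[] Δ:[((p0 → (p2 → p1)) → ((p0 → p3) → (p0 → p1)))=T] refutes=False
  v=0011: Γ:[] Δ:[((p0 → (p2 → p1)) → ((p0 → p3) → (p0 → p1)))=T] refutes=False
  v=0100: Γ:[] Δ:[((p0 → (p2 → p1)) → ((p0 → p3) → (p0 → p1)))=T] refutes=False
  v=0101: Γ:[] Δ:[((p0 → (p2 → p1)) → ((p0 → p3) → (p0 → p1)))=T] refutes=False
  v=0110: Γ:[] Δ:[((p0 → (p2 → p1)) → ((p0 → p3) → (p0 → p1)))=T] refutes=False
  v=0111: Γ:[] Δ:[((p0 → (p2 → p1)) → ((p0 → p3) → (p0 → p1)))=T] refutes=False
  v=1000: Γ:[] Δ:[((p0 → (p2 → p1)) → ((p0 → p3) → (p0 → p1)))=T] refutes=False
  v=1001: Γ:[] Δ:[((p0 → (p2 → p1)) → ((p0 → p3) → (p0 → p1)))=F] refutes=True  ← countermodel

Result: NO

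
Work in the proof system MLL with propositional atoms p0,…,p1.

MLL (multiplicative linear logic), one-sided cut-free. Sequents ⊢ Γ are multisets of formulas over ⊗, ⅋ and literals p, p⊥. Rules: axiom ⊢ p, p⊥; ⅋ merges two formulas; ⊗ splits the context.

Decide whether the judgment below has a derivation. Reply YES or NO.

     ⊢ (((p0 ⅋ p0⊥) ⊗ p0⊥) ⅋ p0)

Derivation trace:
[⅋]  ⊢ (((p0 ⅋ p0⊥) ⊗ p0⊥) ⅋ p0)
  [⊗]  ⊢ p0, ((p0 ⅋ p0⊥) ⊗ p0⊥)
    [⅋]  ⊢ (p0 ⅋ p0⊥)
      [Ax]  ⊢ p0, p0⊥
    [Ax]  ⊢ p0, p0⊥

Result: YES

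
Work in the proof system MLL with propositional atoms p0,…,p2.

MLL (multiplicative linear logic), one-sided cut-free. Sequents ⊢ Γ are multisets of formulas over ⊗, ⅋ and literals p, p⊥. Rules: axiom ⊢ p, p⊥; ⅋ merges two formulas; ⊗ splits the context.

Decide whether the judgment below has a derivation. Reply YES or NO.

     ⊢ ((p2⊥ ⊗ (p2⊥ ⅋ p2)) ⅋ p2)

Derivation trace:
[⅋]  ⊢ ((p2⊥ ⊗ (p2⊥ ⅋ p2)) ⅋ p2)
  [⊗]  ⊢ p2, (p2⊥ ⊗ (p2⊥ ⅋ p2))
    [Ax]  ⊢ p2, p2⊥
    [⅋]  ⊢ (p2⊥ ⅋ p2)
      [Ax]  ⊢ p2, p2⊥

Result: YES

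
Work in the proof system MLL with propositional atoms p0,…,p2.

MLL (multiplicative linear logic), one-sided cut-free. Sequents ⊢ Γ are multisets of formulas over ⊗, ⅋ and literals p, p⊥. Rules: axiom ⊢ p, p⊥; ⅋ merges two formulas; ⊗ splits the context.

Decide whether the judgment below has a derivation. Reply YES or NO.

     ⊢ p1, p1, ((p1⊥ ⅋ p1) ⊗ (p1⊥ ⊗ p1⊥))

Derivation trace:
[⊗]  ⊢ p1, p1, ((p1⊥ ⅋ p1) ⊗ (p1⊥ ⊗ p1⊥))
  [⅋]  ⊢ (p1⊥ ⅋ p1)
    [Ax]  ⊢ p1, p1⊥
  [⊗]  ⊢ p1, p1, (p1⊥ ⊗ p1⊥)
    [Ax]  ⊢ p1, p1⊥
    [Ax]  ⊢ p1, p1⊥

Result: YES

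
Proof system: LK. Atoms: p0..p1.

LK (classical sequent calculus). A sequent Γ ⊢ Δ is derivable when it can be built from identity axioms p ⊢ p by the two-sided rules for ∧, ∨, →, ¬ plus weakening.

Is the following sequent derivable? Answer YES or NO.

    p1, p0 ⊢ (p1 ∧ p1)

Derivation (root first):
[∧R] p1, p0 ⊢ (p1 ∧ p1)
  [Ax] p1 ⊢ p1
  [WL] p1, p0 ⊢ p1
    [Ax] p1 ⊢ p1

Result: YES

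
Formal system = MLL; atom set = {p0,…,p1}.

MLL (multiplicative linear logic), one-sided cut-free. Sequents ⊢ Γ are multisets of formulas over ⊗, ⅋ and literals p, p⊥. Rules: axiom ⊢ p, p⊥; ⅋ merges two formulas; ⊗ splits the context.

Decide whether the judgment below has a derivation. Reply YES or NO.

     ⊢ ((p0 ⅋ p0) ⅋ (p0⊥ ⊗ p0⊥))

Derivation trace:
[⅋]  ⊢ ((p0 ⅋ p0) ⅋ (p0⊥ ⊗ p0⊥))
  [⅋]  ⊢ (p0⊥ ⊗ p0⊥), (p0 ⅋ p0)
    [⊗]  ⊢ p0, p0, (p0⊥ ⊗ p0⊥)
      [Ax]  ⊢ p0, p0⊥
      [Ax]  ⊢ p0, p0⊥

Result: YES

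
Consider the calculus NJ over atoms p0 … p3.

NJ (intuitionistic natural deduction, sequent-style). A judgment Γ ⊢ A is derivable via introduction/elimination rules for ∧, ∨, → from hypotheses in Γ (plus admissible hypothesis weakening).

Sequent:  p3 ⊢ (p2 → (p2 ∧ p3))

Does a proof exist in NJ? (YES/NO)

Proof tree:
[→I] p3 ⊢ (p2 → (p2 ∧ p3))
  [∧I] p2, p3 ⊢ (p2 ∧ p3)
    [Ax] p2 ⊢ p2
    [Wk] p3, p3 ⊢ p3
      [Ax] p3 ⊢ p3

Result: YES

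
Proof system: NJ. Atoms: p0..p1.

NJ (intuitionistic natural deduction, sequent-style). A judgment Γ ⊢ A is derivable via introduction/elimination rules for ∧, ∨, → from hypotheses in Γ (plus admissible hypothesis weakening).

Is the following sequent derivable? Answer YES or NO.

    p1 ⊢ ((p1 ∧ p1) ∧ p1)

Derivation trace:
[∧I] p1 ⊢ ((p1 ∧ p1) ∧ p1)
  [∧I] p1 ⊢ (p1 ∧ p1)
    [Ax] p1 ⊢ p1
    [Ax] p1 ⊢ p1
  [Ax] p1 ⊢ p1

Result: YES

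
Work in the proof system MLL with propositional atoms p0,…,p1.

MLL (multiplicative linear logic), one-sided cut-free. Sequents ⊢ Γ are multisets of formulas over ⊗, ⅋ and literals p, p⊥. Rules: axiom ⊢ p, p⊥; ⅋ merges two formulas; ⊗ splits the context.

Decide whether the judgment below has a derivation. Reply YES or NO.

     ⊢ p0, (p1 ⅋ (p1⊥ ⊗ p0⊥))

Derivation trace:
[⅋]  ⊢ p0, (p1 ⅋ (p1⊥ ⊗ p0⊥))
  [⊗]  ⊢ p1, p0, (p1⊥ ⊗ p0⊥)
    [Ax]  ⊢ p1, p1⊥
    [Ax]  ⊢ p0, p0⊥

Result: YES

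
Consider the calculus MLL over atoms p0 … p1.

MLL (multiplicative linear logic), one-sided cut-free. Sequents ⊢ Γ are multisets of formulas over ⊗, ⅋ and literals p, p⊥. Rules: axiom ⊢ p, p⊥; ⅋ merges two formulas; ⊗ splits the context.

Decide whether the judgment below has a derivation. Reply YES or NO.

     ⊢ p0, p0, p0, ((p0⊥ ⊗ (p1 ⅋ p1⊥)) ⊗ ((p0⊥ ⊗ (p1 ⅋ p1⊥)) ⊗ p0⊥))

Derivation trace:
[⊗]  ⊢ p0, p0, p0, ((p0⊥ ⊗ (p1 ⅋ p1⊥)) ⊗ ((p0⊥ ⊗ (p1 ⅋ p1⊥)) ⊗ p0⊥))
  [⊗]  ⊢ p0, (p0⊥ ⊗ (p1 ⅋ p1⊥))
    [Ax]  ⊢ p0, p0⊥
    [⅋]  ⊢ (p1 ⅋ p1⊥)
      [Ax]  ⊢ p1, p1⊥
  [⊗]  ⊢ p0, p0, ((p0⊥ ⊗ (p1 ⅋ p1⊥)) ⊗ p0⊥)
    [⊗]  ⊢ p0, (p0⊥ ⊗ (p1 ⅋ p1⊥))
      [Ax]  ⊢ p0, p0⊥
      [⅋]  ⊢ (p1 ⅋ p1⊥)
        [Ax]  ⊢ p1, p1⊥
    [Ax]  ⊢ p0, p0⊥

Result: YES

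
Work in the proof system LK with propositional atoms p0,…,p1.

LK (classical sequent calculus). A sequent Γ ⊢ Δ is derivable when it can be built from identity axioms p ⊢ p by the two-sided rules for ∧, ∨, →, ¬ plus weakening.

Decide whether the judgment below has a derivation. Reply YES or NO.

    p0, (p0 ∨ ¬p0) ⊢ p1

Search for a countermodel by truth-table:
  v=00: Γ:[p0=F, (p0 ∨ ¬p0)=T] Δ:[p1=F] refutes=False
  v=01: Γ:[p0=F, (p0 ∨ ¬p0)=T] Δ:[p1=T] refutes=False
  v=10: Γ:[p0=T, (p0 ∨ ¬p0)=T] Δ:[p1=F] refutes=True  ← countermodel

Result: NO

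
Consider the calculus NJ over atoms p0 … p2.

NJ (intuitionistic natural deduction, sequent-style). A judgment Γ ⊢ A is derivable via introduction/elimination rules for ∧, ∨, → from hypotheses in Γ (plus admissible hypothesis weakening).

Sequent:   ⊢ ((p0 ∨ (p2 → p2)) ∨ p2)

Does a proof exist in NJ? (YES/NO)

Derivation (root first):
[∨I₁]  ⊢ ((p0 ∨ (p2 → p2)) ∨ p2)
  [∨I₂]  ⊢ (p0 ∨ (p2 → p2))
    [→I]  ⊢ (p2 → p2)
      [Ax] p2 ⊢ p2

Result: YES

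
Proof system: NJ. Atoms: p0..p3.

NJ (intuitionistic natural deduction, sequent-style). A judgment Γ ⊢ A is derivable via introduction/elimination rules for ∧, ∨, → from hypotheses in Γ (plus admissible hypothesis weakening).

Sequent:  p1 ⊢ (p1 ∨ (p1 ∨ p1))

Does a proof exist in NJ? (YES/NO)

Derivation trace:
[∨I₂] p1 ⊢ (p1 ∨ (p1 ∨ p1))
  [∨I₂] p1 ⊢ (p1 ∨ p1)
    [Ax] p1 ⊢ p1

Result: YES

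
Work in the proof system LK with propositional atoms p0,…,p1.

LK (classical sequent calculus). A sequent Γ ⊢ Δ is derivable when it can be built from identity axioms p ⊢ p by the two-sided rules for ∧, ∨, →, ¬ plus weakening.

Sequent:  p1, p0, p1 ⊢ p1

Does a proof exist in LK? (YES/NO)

Derivation trace:
[WL] p1, p0, p1 ⊢ p1
  [WL] p1, p0 ⊢ p1
    [Ax] p1 ⊢ p1

Result: YES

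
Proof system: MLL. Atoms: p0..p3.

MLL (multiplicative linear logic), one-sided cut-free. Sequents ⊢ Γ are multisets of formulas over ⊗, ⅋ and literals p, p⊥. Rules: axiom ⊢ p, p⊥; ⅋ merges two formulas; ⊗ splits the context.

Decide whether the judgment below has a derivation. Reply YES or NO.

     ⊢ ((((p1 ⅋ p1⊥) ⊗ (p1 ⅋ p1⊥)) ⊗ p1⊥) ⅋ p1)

Derivation (root first):
[⅋]  ⊢ ((((p1 ⅋ p1⊥) ⊗ (p1 ⅋ p1⊥)) ⊗ p1⊥) ⅋ p1)
  [⊗]  ⊢ p1, (((p1 ⅋ p1⊥) ⊗ (p1 ⅋ p1⊥)) ⊗ p1⊥)
    [⊗]  ⊢ ((p1 ⅋ p1⊥) ⊗ (p1 ⅋ p1⊥))
      [⅋]  ⊢ (p1 ⅋ p1⊥)
        [Ax]  ⊢ p1, p1⊥
      [⅋]  ⊢ (p1 ⅋ p1⊥)
        [Ax]  ⊢ p1, p1⊥
    [Ax]  ⊢ p1, p1⊥

Result: YES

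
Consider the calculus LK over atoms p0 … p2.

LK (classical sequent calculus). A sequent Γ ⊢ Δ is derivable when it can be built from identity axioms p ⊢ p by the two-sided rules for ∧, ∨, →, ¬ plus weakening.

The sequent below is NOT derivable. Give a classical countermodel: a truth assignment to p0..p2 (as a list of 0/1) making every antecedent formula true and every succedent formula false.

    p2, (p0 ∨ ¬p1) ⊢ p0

Truth-table refutation:
  v=000: Γ:[p2=F, (p0 ∨ ¬p1)=T] Δ:[p0=F] refutes=False
  v=001: Γ:[p2=T, (p0 ∨ ¬p1)=T] Δ:[p0=F] refutes=True  ← countermodel

Result: [0, 0, 1]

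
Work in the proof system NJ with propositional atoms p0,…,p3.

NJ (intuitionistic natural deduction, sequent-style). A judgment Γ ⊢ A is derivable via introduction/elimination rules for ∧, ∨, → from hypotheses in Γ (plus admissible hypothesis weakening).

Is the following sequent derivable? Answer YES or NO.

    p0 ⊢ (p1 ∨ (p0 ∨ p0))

Proof tree:
[∨I₂] p0 ⊢ (p1 ∨ (p0 ∨ p0))
  [∨I₂] p0 ⊢ (p0 ∨ p0)
    [Ax] p0 ⊢ p0

Result: YES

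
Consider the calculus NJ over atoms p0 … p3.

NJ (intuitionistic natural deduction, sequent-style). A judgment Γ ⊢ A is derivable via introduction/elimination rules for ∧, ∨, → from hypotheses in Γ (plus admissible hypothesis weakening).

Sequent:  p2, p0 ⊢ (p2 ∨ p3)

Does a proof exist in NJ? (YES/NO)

Derivation (root first):
[∨I₁] p2, p0 ⊢ (p2 ∨ p3)
  [Wk] p2, p0 ⊢ p2
    [Ax] p2 ⊢ p2

Result: YES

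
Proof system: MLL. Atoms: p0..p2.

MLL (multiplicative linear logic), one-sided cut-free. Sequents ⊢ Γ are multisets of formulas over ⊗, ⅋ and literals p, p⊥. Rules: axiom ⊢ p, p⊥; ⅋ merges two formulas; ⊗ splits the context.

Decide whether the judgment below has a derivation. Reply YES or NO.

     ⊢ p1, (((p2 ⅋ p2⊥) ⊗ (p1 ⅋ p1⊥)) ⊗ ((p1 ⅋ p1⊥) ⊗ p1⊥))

Proof tree:
[⊗]  ⊢ p1, (((p2 ⅋ p2⊥) ⊗ (p1 ⅋ p1⊥)) ⊗ ((p1 ⅋ p1⊥) ⊗ p1⊥))
  [⊗]  ⊢ ((p2 ⅋ p2⊥) ⊗ (p1 ⅋ p1⊥))
    [⅋]  ⊢ (p2 ⅋ p2⊥)
      [Ax]  ⊢ p2, p2⊥
    [⅋]  ⊢ (p1 ⅋ p1⊥)
      [Ax]  ⊢ p1, p1⊥
  [⊗]  ⊢ p1, ((p1 ⅋ p1⊥) ⊗ p1⊥)
    [⅋]  ⊢ (p1 ⅋ p1⊥)
      [Ax]  ⊢ p1, p1⊥
    [Ax]  ⊢ p1, p1⊥

Result: YES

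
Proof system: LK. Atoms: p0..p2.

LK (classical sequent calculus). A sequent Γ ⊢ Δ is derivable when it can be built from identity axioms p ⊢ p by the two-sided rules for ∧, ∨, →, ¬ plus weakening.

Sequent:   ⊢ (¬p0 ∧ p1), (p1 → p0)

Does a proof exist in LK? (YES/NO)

Proof tree:
[→R]  ⊢ (¬p0 ∧ p1), (p1 → p0)
  [∧R] p1 ⊢ p0, (¬p0 ∧ p1)
    [¬R]  ⊢ p0, ¬p0
      [Ax] p0 ⊢ p0
    [Ax] p1 ⊢ p1

Result: YES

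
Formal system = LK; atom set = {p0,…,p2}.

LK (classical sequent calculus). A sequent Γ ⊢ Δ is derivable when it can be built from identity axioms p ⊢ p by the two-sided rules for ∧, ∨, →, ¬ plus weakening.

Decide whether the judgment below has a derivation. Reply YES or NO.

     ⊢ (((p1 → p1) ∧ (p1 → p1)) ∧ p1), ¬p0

Truth-table refutation:
  v=000: Γ:[] Δ:[(((p1 → p1) ∧ (p1 → p1)) ∧ p1)=F, ¬p0=T] refutes=False
  v=001: Γ:[] Δ:[(((p1 → p1) ∧ (p1 → p1)) ∧ p1)=F, ¬p0=T] refutes=False
  v=010: Γ:[] Δ:[(((p1 → p1) ∧ (p1 → p1)) ∧ p1)=T, ¬p0=T] refutes=False
  v=011: Γ:[] Δ:[(((p1 → p1) ∧ (p1 → p1)) ∧ p1)=T, ¬p0=T] refutes=False
  v=100: Γ:[] Δ:[(((p1 → p1) ∧ (p1 → p1)) ∧ p1)=F, ¬p0=F] refutes=True  ← countermodel

Result: NO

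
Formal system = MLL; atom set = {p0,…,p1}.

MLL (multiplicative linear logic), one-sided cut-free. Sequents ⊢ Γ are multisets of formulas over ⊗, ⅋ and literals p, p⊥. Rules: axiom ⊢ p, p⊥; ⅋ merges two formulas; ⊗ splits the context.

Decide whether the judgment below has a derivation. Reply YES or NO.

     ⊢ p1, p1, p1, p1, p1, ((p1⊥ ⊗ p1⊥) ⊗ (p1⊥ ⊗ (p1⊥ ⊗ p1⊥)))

Derivation (root first):
[⊗]  ⊢ p1, p1, p1, p1, p1, ((p1⊥ ⊗ p1⊥) ⊗ (p1⊥ ⊗ (p1⊥ ⊗ p1⊥)))
  [⊗]  ⊢ p1, p1, (p1⊥ ⊗ p1⊥)
    [Ax]  ⊢ p1, p1⊥
    [Ax]  ⊢ p1, p1⊥
  [⊗]  ⊢ p1, p1, p1, (p1⊥ ⊗ (p1⊥ ⊗ p1⊥))
    [Ax]  ⊢ p1, p1⊥
    [⊗]  ⊢ p1, p1, (p1⊥ ⊗ p1⊥)
      [Ax]  ⊢ p1, p1⊥
      [Ax]  ⊢ p1, p1⊥

Result: YES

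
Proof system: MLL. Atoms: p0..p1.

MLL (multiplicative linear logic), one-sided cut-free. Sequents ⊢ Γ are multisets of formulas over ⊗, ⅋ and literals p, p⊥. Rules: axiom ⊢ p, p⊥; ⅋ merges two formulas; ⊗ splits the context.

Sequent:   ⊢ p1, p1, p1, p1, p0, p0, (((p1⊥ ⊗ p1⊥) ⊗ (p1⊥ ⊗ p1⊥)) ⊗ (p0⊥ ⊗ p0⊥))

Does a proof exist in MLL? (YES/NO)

Derivation trace:
[⊗]  ⊢ p1, p1, p1, p1, p0, p0, (((p1⊥ ⊗ p1⊥) ⊗ (p1⊥ ⊗ p1⊥)) ⊗ (p0⊥ ⊗ p0⊥))
  [⊗]  ⊢ p1, p1, p1, p1, ((p1⊥ ⊗ p1⊥) ⊗ (p1⊥ ⊗ p1⊥))
    [⊗]  ⊢ p1, p1, (p1⊥ ⊗ p1⊥)
      [Ax]  ⊢ p1, p1⊥
      [Ax]  ⊢ p1, p1⊥
    [⊗]  ⊢ p1, p1, (p1⊥ ⊗ p1⊥)
      [Ax]  ⊢ p1, p1⊥
      [Ax]  ⊢ p1, p1⊥
  [⊗]  ⊢ p0, p0, (p0⊥ ⊗ p0⊥)
    [Ax]  ⊢ p0, p0⊥
    [Ax]  ⊢ p0, p0⊥

Result: YES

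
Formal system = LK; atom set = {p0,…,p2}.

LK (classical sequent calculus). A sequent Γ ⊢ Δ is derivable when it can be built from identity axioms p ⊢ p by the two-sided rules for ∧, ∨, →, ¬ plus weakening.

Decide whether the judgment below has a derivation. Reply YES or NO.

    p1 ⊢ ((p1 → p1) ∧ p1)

Derivation trace:
[∧R] p1 ⊢ ((p1 → p1) ∧ p1)
  [→R]  ⊢ (p1 → p1)
    [Ax] p1 ⊢ p1
  [WL] p1, p1 ⊢ p1
    [Ax] p1 ⊢ p1

Result: YES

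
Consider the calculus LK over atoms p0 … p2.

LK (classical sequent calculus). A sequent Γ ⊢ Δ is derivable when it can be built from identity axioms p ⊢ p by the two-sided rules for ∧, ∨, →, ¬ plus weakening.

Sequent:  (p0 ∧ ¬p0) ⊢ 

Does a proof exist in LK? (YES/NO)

Derivation trace:
[∧L] (p0 ∧ ¬p0) ⊢ 
  [¬L] p0, ¬p0 ⊢ 
    [Ax] p0 ⊢ p0

Result: YES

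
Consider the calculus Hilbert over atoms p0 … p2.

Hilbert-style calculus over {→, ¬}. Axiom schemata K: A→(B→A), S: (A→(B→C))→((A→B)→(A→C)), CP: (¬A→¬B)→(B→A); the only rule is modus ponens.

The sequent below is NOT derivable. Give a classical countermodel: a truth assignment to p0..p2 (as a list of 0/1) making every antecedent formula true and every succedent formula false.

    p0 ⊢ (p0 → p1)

Enumerate valuations to refute Γ ⊢ Δ:
  v=000: Γ:[p0=F] Δ:[(p0 → p1)=T] refutes=False
  v=001: Γ:[p0=F] Δ:[(p0 → p1)=T] refutes=False
  v=010: Γ:[p0=F] Δ:[(p0 → p1)=T] refutes=False
  v=011: Γ:[p0=F] Δ:[(p0 → p1)=T] refutes=False
  v=100: Γ:[p0=T] Δ:[(p0 → p1)=F] refutes=True  ← countermodel

Result: [1, 0, 0]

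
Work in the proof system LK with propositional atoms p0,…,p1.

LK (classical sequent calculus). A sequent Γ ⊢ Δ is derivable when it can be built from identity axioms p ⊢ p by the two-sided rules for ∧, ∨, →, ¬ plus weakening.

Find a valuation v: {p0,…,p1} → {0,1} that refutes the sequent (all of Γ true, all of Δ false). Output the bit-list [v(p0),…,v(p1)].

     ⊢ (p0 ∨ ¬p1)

Enumerate valuations to refute Γ ⊢ Δ:
  v=00: Γ:[] Δ:[(p0 ∨ ¬p1)=T] refutes=False
  v=01: Γ:[] Δ:[(p0 ∨ ¬p1)=F] refutes=True  ← countermodel

Result: [0, 1]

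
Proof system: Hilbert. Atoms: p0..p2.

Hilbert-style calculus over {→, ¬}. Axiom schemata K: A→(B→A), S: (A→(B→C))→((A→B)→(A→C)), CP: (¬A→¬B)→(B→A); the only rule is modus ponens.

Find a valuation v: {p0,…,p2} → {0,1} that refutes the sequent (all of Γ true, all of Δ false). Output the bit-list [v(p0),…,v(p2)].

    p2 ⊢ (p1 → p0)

Enumerate valuations to refute Γ ⊢ Δ:
  v=000: Γ:[p2=F] Δ:[(p1 → p0)=T] refutes=False
  v=001: Γ:[p2=T] Δ:[(p1 → p0)=T] refutes=False
  v=010: Γ:[p2=F] Δ:[(p1 → p0)=F] refutes=False
  v=011: Γ:[p2=T] Δ:[(p1 → p0)=F] refutes=True  ← countermodel

Result: [0, 1, 1]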